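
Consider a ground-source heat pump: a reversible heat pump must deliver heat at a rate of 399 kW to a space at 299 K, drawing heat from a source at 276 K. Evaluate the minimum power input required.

COP_HP = T_H/(T_H − T_C) = 299.00/23.00 = 13.0000.
W = Q_H/COP_HP = 399/13.0000 = 30.7 kW.

Ẇ_in ≈ 30.7 kW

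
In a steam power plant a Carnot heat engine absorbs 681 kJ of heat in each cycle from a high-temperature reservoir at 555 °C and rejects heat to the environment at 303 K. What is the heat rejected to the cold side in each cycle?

T_H = 555 °C → 555 + 273.15 = 828.15 K.
Carnot efficiency: η = 1 − T_C/T_H = 1 − 303.00/828.15 = 0.6341.
For a reversible cycle Q_C/Q_H = T_C/T_H, so Q_C = 681 × 303.00/828.15 = 249 kJ.

Q_C ≈ 249 kJ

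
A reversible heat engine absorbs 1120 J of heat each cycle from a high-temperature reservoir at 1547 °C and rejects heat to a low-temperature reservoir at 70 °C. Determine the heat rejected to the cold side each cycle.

T_H = 1547 °C → 1547 + 273.15 = 1820.15 K.
T_C = 70 °C → 70 + 273.15 = 343.15 K.
Since the cycle is reversible, η = 1 − T_C/T_H = 1 − 343.15/1820.15 = 0.8115.
For a reversible cycle Q_C/Q_H = T_C/T_H, so Q_C = 1120 × 343.15/1820.15 = 211.2 J.

Q_C ≈ 211.2 J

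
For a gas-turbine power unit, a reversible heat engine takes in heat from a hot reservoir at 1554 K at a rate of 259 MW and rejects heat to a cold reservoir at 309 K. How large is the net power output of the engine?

Since the cycle is reversible, η = 1 − T_C/T_H = 1 − 309.00/1554.00 = 0.8012.
W = η·Q_H = 0.8012 × 259 = 208 MW.

Ẇ ≈ 208 MW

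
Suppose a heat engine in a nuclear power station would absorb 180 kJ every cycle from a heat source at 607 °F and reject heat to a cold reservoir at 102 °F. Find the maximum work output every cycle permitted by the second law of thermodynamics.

T_H = 607 °F → (607 − 32) × 5/9 = 319.44 °C = 592.59 K.
T_C = 102 °F → (102 − 32) × 5/9 = 38.89 °C = 312.04 K.
By the Carnot theorem, η_max = 1 − T_C/T_H = 1 − 312.04/592.59 = 0.4734.
W_max = η_max · Q_H = 0.4734 × 180 = 85.2 kJ.

W_max ≈ 85.2 kJ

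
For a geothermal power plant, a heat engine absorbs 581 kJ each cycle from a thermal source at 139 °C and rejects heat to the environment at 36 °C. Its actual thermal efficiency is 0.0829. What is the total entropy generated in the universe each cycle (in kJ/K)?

T_H = 139 °C → 139 + 273.15 = 412.15 K.
T_C = 36 °C → 36 + 273.15 = 309.15 K.
W = η·Q_H = 0.0829 × 581 = 48.16 kJ, so Q_C = Q_H − W = 532.8 kJ.
Entropy balance on the reservoirs: −Q_H/T_H = -1.410 kJ/K, +Q_C/T_C = 1.724 kJ/K.
ΔS_univ = −Q_H/T_H + Q_C/T_C = 0.3139 kJ/K (> 0, since η = 0.0829 < η_Carnot = 0.250).

ΔS_univ ≈ 0.3139 kJ/K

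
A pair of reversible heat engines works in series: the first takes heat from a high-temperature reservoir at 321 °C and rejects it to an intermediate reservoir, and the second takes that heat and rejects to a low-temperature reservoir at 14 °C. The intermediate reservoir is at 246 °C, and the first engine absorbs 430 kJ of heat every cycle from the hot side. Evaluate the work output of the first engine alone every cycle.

T_H = 321 °C → 321 + 273.15 = 594.15 K.
T_C = 14 °C → 14 + 273.15 = 287.15 K.
T_m = 246 °C → 246 + 273.15 = 519.15 K.
First-stage efficiency η₁ = 1 − T_m/T_H = 1 − 519.15/594.15 = 0.1262.
W₁ = η₁·Q_H = 0.1262 × 430 = 54.3 kJ.

W₁ ≈ 54.3 kJ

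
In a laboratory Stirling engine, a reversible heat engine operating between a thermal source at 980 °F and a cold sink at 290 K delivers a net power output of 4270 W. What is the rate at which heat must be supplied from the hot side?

Q̇_H ≈ 6699 W

T_H = 980 °F → (980 − 32) × 5/9 = 526.67 °C = 799.82 K.
The Carnot efficiency is η = 1 − T_C/T_H = 1 − 290.00/799.82 = 0.6374.
Q_H = W/η = 4270/0.6374 = 6699 W.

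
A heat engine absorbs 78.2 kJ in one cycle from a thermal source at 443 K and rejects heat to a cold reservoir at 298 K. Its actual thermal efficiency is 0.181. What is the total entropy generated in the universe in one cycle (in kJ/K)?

ΔS_univ ≈ 0.0384 kJ/K

W = η·Q_H = 0.181 × 78.2 = 14.15 kJ, so Q_C = Q_H − W = 64.05 kJ.
Entropy balance on the reservoirs: −Q_H/T_H = -0.1765 kJ/K, +Q_C/T_C = 0.2149 kJ/K.
ΔS_univ = −Q_H/T_H + Q_C/T_C = 0.0384 kJ/K (> 0, since η = 0.181 < η_Carnot = 0.327).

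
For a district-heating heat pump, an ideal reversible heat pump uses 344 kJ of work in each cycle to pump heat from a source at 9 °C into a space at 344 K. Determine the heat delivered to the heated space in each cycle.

Q_H ≈ 1913 kJ

T_C = 9 °C → 9 + 273.15 = 282.15 K.
The Carnot heat-pump COP is COP_HP = T_H/(T_H − T_C) = 344.00/61.85 = 5.5618.
Q_H = COP_HP · W = 5.5618 × 344 = 1913 kJ.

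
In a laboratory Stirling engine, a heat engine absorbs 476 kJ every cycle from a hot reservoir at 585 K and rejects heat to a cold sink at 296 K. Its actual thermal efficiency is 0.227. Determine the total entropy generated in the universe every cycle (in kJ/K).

ΔS_univ ≈ 0.429 kJ/K

W = η·Q_H = 0.227 × 476 = 108.1 kJ, so Q_C = Q_H − W = 367.9 kJ.
Entropy balance on the reservoirs: −Q_H/T_H = -0.8137 kJ/K, +Q_C/T_C = 1.243 kJ/K.
ΔS_univ = −Q_H/T_H + Q_C/T_C = 0.429 kJ/K (> 0, since η = 0.227 < η_Carnot = 0.494).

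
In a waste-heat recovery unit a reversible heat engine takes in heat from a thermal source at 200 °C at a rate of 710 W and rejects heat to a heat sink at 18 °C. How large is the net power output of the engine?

T_H = 200 °C → 200 + 273.15 = 473.15 K.
T_C = 18 °C → 18 + 273.15 = 291.15 K.
η_rev = 1 − T_C/T_H = 1 − 291.15/473.15 = 0.3847.
W = η·Q_H = 0.3847 × 710 = 273 W.

Ẇ ≈ 273 W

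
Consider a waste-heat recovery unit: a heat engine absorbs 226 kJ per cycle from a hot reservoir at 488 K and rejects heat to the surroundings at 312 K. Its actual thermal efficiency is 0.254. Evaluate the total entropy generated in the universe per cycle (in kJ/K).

W = η·Q_H = 0.254 × 226 = 57.40 kJ, so Q_C = Q_H − W = 168.6 kJ.
Entropy balance on the reservoirs: −Q_H/T_H = -0.4631 kJ/K, +Q_C/T_C = 0.5404 kJ/K.
ΔS_univ = −Q_H/T_H + Q_C/T_C = 0.07726 kJ/K (> 0, since η = 0.254 < η_Carnot = 0.361).

ΔS_univ ≈ 0.07726 kJ/K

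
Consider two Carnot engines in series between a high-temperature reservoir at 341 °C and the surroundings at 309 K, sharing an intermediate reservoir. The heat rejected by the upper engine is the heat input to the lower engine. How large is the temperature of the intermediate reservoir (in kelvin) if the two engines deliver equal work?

T_m ≈ 462 K

T_H = 341 °C → 341 + 273.15 = 614.15 K.
For reversible stages Q_m = Q_H·(T_m/T_H). Setting W₁ = Q_H(1 − T_m/T_H) equal to W₂ = Q_m(1 − T_C/T_m) = Q_H·(T_m − T_C)/T_H gives T_H − T_m = T_m − T_C, so T_m = (T_H + T_C)/2 = (614.15 + 309.00)/2 = 462 K.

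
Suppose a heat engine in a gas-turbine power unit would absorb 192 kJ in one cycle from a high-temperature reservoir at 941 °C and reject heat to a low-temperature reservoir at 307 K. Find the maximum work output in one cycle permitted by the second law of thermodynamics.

W_max ≈ 143.5 kJ

T_H = 941 °C → 941 + 273.15 = 1214.15 K.
By the Carnot theorem, η_max = 1 − T_C/T_H = 1 − 307.00/1214.15 = 0.7471.
W_max = η_max · Q_H = 0.7471 × 192 = 143.5 kJ.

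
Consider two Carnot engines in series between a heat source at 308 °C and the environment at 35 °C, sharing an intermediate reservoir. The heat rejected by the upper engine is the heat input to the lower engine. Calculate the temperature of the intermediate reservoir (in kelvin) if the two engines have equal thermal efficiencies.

T_H = 308 °C → 308 + 273.15 = 581.15 K.
T_C = 35 °C → 35 + 273.15 = 308.15 K.
Equal efficiencies require 1 − T_m/T_H = 1 − T_C/T_m, i.e. T_m/T_H = T_C/T_m, so T_m = √(T_H·T_C) = √(581.15 × 308.15) = 423.2 K.

T_m ≈ 423.2 K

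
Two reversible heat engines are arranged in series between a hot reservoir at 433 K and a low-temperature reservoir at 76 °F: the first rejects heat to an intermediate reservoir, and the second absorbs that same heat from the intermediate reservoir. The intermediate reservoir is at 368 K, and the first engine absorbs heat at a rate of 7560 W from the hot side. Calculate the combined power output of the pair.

T_C = 76 °F → (76 − 32) × 5/9 = 24.44 °C = 297.59 K.
Two reversible stages in series are equivalent to a single Carnot engine between T_H and T_C, so η_total = 1 − T_C/T_H = 1 − 297.59/433.00 = 0.3127.
W_total = η_total · Q_H = 0.3127 × 7560 = 2360 W.

Ẇ_total ≈ 2360 W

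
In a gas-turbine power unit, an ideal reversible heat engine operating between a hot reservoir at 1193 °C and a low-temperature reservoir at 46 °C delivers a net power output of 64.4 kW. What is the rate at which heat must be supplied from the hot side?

T_H = 1193 °C → 1193 + 273.15 = 1466.15 K.
T_C = 46 °C → 46 + 273.15 = 319.15 K.
η_rev = 1 − T_C/T_H = 1 − 319.15/1466.15 = 0.7823.
Q_H = W/η = 64.4/0.7823 = 82.32 kW.

Q̇_H ≈ 82.32 kW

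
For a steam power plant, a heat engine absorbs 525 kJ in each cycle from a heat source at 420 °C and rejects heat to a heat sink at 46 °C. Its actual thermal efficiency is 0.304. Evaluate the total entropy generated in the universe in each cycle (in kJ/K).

T_H = 420 °C → 420 + 273.15 = 693.15 K.
T_C = 46 °C → 46 + 273.15 = 319.15 K.
W = η·Q_H = 0.304 × 525 = 159.6 kJ, so Q_C = Q_H − W = 365.4 kJ.
The hot reservoir loses entropy Q_H/T_H = 525/693.15 = 0.7574 kJ/K; the cold reservoir gains Q_C/T_C = 365.4/319.15 = 1.145 kJ/K.
ΔS_univ = −Q_H/T_H + Q_C/T_C = 0.3875 kJ/K (> 0, since η = 0.304 < η_Carnot = 0.540).

ΔS_univ ≈ 0.3875 kJ/K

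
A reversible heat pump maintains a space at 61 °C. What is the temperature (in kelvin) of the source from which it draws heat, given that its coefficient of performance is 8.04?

T_H = 61 °C → 61 + 273.15 = 334.15 K.
COP_HP = T_H/(T_H − T_C) ⇒ T_C = T_H·(COP_HP − 1)/COP_HP = 334.15 × (8.04 − 1)/8.04 = 293 K.

T_C ≈ 293 K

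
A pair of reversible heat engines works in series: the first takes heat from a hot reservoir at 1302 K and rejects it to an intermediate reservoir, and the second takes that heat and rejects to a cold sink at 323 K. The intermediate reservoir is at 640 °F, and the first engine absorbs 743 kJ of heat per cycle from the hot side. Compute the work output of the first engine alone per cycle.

W₁ ≈ 394 kJ

T_m = 640 °F → (640 − 32) × 5/9 = 337.78 °C = 610.93 K.
First-stage efficiency η₁ = 1 − T_m/T_H = 1 − 610.93/1302.00 = 0.5308.
W₁ = η₁·Q_H = 0.5308 × 743 = 394 kJ.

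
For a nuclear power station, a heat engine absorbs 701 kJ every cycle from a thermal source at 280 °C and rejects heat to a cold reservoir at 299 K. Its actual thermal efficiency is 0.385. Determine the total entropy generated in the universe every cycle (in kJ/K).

ΔS_univ ≈ 0.175 kJ/K

T_H = 280 °C → 280 + 273.15 = 553.15 K.
W = η·Q_H = 0.385 × 701 = 269.9 kJ, so Q_C = Q_H − W = 431.1 kJ.
The hot reservoir loses entropy Q_H/T_H = 701/553.15 = 1.267 kJ/K; the cold reservoir gains Q_C/T_C = 431.1/299.00 = 1.442 kJ/K.
ΔS_univ = −Q_H/T_H + Q_C/T_C = 0.175 kJ/K (> 0, since η = 0.385 < η_Carnot = 0.459).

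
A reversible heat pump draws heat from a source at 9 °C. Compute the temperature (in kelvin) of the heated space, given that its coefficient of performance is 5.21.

T_H ≈ 349 K

T_C = 9 °C → 9 + 273.15 = 282.15 K.
COP_HP = T_H/(T_H − T_C) ⇒ T_H = T_C·COP_HP/(COP_HP − 1) = 282.15 × 5.21/(5.21 − 1) = 349 K.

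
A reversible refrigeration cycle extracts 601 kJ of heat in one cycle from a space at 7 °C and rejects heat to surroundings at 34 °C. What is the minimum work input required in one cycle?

W_in ≈ 57.92 kJ

T_H = 34 °C → 34 + 273.15 = 307.15 K.
T_C = 7 °C → 7 + 273.15 = 280.15 K.
COP_R = T_C/(T_H − T_C) = 280.15/27.00 = 10.3759.
W = Q_C/COP_R = 601/10.3759 = 57.92 kJ.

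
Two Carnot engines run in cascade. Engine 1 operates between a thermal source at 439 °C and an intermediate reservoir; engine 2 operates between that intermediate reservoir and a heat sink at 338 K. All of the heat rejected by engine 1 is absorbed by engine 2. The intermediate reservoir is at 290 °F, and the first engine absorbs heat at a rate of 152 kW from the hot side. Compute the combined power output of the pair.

Ẇ_total ≈ 79.9 kW

T_H = 439 °C → 439 + 273.15 = 712.15 K.
Two reversible stages in series are equivalent to a single Carnot engine between T_H and T_C, so η_total = 1 − T_C/T_H = 1 − 338.00/712.15 = 0.5254.
W_total = η_total · Q_H = 0.5254 × 152 = 79.9 kW.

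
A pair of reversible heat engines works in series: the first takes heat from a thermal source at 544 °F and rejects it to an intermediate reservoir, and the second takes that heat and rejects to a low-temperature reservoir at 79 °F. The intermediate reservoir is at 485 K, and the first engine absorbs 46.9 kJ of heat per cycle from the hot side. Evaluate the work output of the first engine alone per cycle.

W₁ ≈ 6.11 kJ

T_H = 544 °F → (544 − 32) × 5/9 = 284.44 °C = 557.59 K.
T_C = 79 °F → (79 − 32) × 5/9 = 26.11 °C = 299.26 K.
First-stage efficiency η₁ = 1 − T_m/T_H = 1 − 485.00/557.59 = 0.1302.
W₁ = η₁·Q_H = 0.1302 × 46.9 = 6.11 kJ.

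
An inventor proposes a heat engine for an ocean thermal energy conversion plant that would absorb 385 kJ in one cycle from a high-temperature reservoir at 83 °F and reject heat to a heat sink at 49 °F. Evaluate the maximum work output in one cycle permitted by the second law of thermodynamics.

W_max ≈ 24.1 kJ

T_H = 83 °F → (83 − 32) × 5/9 = 28.33 °C = 301.48 K.
T_C = 49 °F → (49 − 32) × 5/9 = 9.44 °C = 282.59 K.
By the Carnot theorem, η_max = 1 − T_C/T_H = 1 − 282.59/301.48 = 0.0627.
W_max = η_max · Q_H = 0.0627 × 385 = 24.1 kJ.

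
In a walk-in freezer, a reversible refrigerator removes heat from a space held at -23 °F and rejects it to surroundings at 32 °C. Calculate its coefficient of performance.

T_H = 32 °C → 32 + 273.15 = 305.15 K.
T_C = -23 °F → (-23 − 32) × 5/9 = -30.56 °C = 242.59 K.
Carnot COP: COP_R = T_C/(T_H − T_C) = 242.59/(305.15 − 242.59) = 3.88.

COP_R ≈ 3.88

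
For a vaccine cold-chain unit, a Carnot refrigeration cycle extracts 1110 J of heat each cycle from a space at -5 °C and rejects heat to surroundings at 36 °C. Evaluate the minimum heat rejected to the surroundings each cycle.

Q_H ≈ 1280 J

T_H = 36 °C → 36 + 273.15 = 309.15 K.
T_C = -5 °C → -5 + 273.15 = 268.15 K.
For a reversible cycle Q_H/Q_C = T_H/T_C, so Q_H = Q_C·T_H/T_C = 1110 × 309.15/268.15 = 1280 J.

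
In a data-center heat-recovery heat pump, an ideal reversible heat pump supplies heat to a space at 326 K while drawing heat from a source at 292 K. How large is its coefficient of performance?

COP_HP = T_H/(T_H − T_C) = 326.00/(326.00 − 292.00) = 9.59.

COP_HP ≈ 9.59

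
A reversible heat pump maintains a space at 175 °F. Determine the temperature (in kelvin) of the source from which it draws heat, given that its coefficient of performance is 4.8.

T_H = 175 °F → (175 − 32) × 5/9 = 79.44 °C = 352.59 K.
COP_HP = T_H/(T_H − T_C) ⇒ T_C = T_H·(COP_HP − 1)/COP_HP = 352.59 × (4.8 − 1)/4.8 = 279 K.

T_C ≈ 279 K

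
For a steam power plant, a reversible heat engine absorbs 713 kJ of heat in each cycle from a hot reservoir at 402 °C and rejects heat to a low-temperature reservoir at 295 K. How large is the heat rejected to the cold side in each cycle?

T_H = 402 °C → 402 + 273.15 = 675.15 K.
The Carnot efficiency is η = 1 − T_C/T_H = 1 − 295.00/675.15 = 0.5631.
For a reversible cycle Q_C/Q_H = T_C/T_H, so Q_C = 713 × 295.00/675.15 = 311.5 kJ.

Q_C ≈ 311.5 kJ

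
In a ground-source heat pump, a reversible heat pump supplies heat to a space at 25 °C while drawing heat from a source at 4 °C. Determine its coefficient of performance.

T_H = 25 °C → 25 + 273.15 = 298.15 K.
T_C = 4 °C → 4 + 273.15 = 277.15 K.
For a reversible heat pump, COP_HP = T_H/(T_H − T_C) = 298.15/(298.15 − 277.15) = 14.20.

COP_HP ≈ 14.20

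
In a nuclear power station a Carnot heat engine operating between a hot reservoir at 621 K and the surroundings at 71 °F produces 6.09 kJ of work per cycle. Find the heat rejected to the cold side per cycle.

T_C = 71 °F → (71 − 32) × 5/9 = 21.67 °C = 294.82 K.
Carnot efficiency: η = 1 − T_C/T_H = 1 − 294.82/621.00 = 0.5253.
Since Q_C/Q_H = T_C/T_H and Q_H = W/η, Q_C = W·T_C/(T_H − T_C) = 6.09 × 294.82/326.18 = 5.504 kJ.

Q_C ≈ 5.504 kJ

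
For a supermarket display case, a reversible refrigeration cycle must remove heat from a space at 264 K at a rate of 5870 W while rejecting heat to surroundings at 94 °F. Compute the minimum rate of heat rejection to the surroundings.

T_H = 94 °F → (94 − 32) × 5/9 = 34.44 °C = 307.59 K.
For a reversible cycle Q_H/Q_C = T_H/T_C, so Q_H = Q_C·T_H/T_C = 5870 × 307.59/264.00 = 6840 W.

Q̇_H ≈ 6840 W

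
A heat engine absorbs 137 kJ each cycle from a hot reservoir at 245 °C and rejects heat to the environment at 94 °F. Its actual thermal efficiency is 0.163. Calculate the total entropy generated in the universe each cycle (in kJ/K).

T_H = 245 °C → 245 + 273.15 = 518.15 K.
T_C = 94 °F → (94 − 32) × 5/9 = 34.44 °C = 307.59 K.
W = η·Q_H = 0.163 × 137 = 22.33 kJ, so Q_C = Q_H − W = 114.7 kJ.
The hot reservoir loses entropy Q_H/T_H = 137/518.15 = 0.2644 kJ/K; the cold reservoir gains Q_C/T_C = 114.7/307.59 = 0.3728 kJ/K.
ΔS_univ = −Q_H/T_H + Q_C/T_C = 0.1084 kJ/K (> 0, since η = 0.163 < η_Carnot = 0.406).

ΔS_univ ≈ 0.1084 kJ/K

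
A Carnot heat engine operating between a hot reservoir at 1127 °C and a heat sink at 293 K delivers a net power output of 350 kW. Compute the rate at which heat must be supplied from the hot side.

T_H = 1127 °C → 1127 + 273.15 = 1400.15 K.
η_rev = 1 − T_C/T_H = 1 − 293.00/1400.15 = 0.7907.
Q_H = W/η = 350/0.7907 = 442.6 kW.

Q̇_H ≈ 442.6 kW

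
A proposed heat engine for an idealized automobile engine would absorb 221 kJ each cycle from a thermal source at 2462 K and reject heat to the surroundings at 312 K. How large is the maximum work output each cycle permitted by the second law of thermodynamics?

By the Carnot theorem, η_max = 1 − T_C/T_H = 1 − 312.00/2462.00 = 0.8733.
W_max = η_max · Q_H = 0.8733 × 221 = 193 kJ.

W_max ≈ 193 kJ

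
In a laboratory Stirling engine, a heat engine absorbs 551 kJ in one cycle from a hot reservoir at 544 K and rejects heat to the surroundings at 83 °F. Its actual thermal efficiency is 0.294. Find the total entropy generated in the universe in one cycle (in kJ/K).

ΔS_univ ≈ 0.277 kJ/K

T_C = 83 °F → (83 − 32) × 5/9 = 28.33 °C = 301.48 K.
W = η·Q_H = 0.294 × 551 = 162.0 kJ, so Q_C = Q_H − W = 389.0 kJ.
The hot reservoir loses entropy Q_H/T_H = 551/544.00 = 1.013 kJ/K; the cold reservoir gains Q_C/T_C = 389.0/301.48 = 1.290 kJ/K.
ΔS_univ = −Q_H/T_H + Q_C/T_C = 0.277 kJ/K (> 0, since η = 0.294 < η_Carnot = 0.446).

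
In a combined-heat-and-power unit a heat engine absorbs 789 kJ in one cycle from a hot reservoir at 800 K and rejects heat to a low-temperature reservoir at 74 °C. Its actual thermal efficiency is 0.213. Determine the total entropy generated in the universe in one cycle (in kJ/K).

T_C = 74 °C → 74 + 273.15 = 347.15 K.
W = η·Q_H = 0.213 × 789 = 168.1 kJ, so Q_C = Q_H − W = 620.9 kJ.
Entropy balance on the reservoirs: −Q_H/T_H = -0.9862 kJ/K, +Q_C/T_C = 1.789 kJ/K.
ΔS_univ = −Q_H/T_H + Q_C/T_C = 0.802 kJ/K (> 0, since η = 0.213 < η_Carnot = 0.566).

ΔS_univ ≈ 0.802 kJ/K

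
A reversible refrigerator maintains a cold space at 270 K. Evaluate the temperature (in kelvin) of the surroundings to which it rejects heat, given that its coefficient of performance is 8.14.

COP_R = T_C/(T_H − T_C) ⇒ T_H = T_C·(1 + 1/COP_R) = 270.00 × (1 + 1/8.14) = 303 K.

T_H ≈ 303 K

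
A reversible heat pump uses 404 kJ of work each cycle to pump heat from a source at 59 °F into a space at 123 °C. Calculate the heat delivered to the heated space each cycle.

T_H = 123 °C → 123 + 273.15 = 396.15 K.
T_C = 59 °F → (59 − 32) × 5/9 = 15.00 °C = 288.15 K.
The Carnot heat-pump COP is COP_HP = T_H/(T_H − T_C) = 396.15/108.00 = 3.6681.
Q_H = COP_HP · W = 3.6681 × 404 = 1482 kJ.

Q_H ≈ 1482 kJ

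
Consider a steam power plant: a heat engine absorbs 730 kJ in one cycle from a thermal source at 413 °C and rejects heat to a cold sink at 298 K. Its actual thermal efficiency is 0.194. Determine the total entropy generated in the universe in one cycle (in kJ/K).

T_H = 413 °C → 413 + 273.15 = 686.15 K.
W = η·Q_H = 0.194 × 730 = 141.6 kJ, so Q_C = Q_H − W = 588.4 kJ.
Entropy balance on the reservoirs: −Q_H/T_H = -1.064 kJ/K, +Q_C/T_C = 1.974 kJ/K.
ΔS_univ = −Q_H/T_H + Q_C/T_C = 0.911 kJ/K (> 0, since η = 0.194 < η_Carnot = 0.566).

ΔS_univ ≈ 0.911 kJ/K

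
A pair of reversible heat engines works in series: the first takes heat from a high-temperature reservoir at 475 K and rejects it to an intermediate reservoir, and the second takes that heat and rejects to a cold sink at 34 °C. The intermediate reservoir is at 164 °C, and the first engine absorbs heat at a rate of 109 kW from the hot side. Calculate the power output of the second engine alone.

T_C = 34 °C → 34 + 273.15 = 307.15 K.
T_m = 164 °C → 164 + 273.15 = 437.15 K.
Heat entering the second stage: Q_m = Q_H·(T_m/T_H) = 109 × 437.15/475.00 = 100 kW.
Second-stage efficiency η₂ = 1 − T_C/T_m = 1 − 307.15/437.15 = 0.2974, so W₂ = η₂·Q_m = 29.8 kW.

Ẇ₂ ≈ 29.8 kW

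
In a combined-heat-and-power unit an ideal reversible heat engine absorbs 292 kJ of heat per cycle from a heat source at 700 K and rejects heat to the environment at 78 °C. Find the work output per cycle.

W ≈ 145.5 kJ

T_C = 78 °C → 78 + 273.15 = 351.15 K.
Carnot efficiency: η = 1 − T_C/T_H = 1 − 351.15/700.00 = 0.4984.
W = η·Q_H = 0.4984 × 292 = 145.5 kJ.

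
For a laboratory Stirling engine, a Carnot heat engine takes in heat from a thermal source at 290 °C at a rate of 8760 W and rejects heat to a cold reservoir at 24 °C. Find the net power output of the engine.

Ẇ ≈ 4140 W

T_H = 290 °C → 290 + 273.15 = 563.15 K.
T_C = 24 °C → 24 + 273.15 = 297.15 K.
Carnot efficiency: η = 1 − T_C/T_H = 1 − 297.15/563.15 = 0.4723.
W = η·Q_H = 0.4723 × 8760 = 4140 W.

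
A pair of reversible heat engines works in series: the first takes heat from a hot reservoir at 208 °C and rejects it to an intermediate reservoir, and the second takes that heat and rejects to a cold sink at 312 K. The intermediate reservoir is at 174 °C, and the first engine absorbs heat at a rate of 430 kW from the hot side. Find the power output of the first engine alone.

T_H = 208 °C → 208 + 273.15 = 481.15 K.
T_m = 174 °C → 174 + 273.15 = 447.15 K.
First-stage efficiency η₁ = 1 − T_m/T_H = 1 − 447.15/481.15 = 0.0707.
W₁ = η₁·Q_H = 0.0707 × 430 = 30.4 kW.

Ẇ₁ ≈ 30.4 kW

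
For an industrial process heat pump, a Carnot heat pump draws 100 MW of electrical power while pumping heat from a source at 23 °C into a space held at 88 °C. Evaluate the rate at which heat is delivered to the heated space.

T_H = 88 °C → 88 + 273.15 = 361.15 K.
T_C = 23 °C → 23 + 273.15 = 296.15 K.
COP_HP = T_H/(T_H − T_C) = 361.15/65.00 = 5.5562.
Q_H = COP_HP · W = 5.5562 × 100 = 556 MW.

Q̇_H ≈ 556 MW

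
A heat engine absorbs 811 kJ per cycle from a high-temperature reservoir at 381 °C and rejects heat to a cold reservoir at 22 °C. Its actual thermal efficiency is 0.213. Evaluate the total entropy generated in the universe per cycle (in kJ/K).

ΔS_univ ≈ 0.923 kJ/K

T_H = 381 °C → 381 + 273.15 = 654.15 K.
T_C = 22 °C → 22 + 273.15 = 295.15 K.
W = η·Q_H = 0.213 × 811 = 172.7 kJ, so Q_C = Q_H − W = 638.3 kJ.
Entropy balance on the reservoirs: −Q_H/T_H = -1.240 kJ/K, +Q_C/T_C = 2.162 kJ/K.
ΔS_univ = −Q_H/T_H + Q_C/T_C = 0.923 kJ/K (> 0, since η = 0.213 < η_Carnot = 0.549).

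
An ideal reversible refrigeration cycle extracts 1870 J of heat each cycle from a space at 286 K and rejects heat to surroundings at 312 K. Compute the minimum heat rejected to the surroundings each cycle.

Q_H ≈ 2040 J

For a reversible cycle Q_H/Q_C = T_H/T_C, so Q_H = Q_C·T_H/T_C = 1870 × 312.00/286.00 = 2040 J.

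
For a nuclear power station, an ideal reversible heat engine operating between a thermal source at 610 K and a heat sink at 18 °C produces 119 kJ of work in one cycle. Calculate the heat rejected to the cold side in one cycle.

T_C = 18 °C → 18 + 273.15 = 291.15 K.
Since the cycle is reversible, η = 1 − T_C/T_H = 1 − 291.15/610.00 = 0.5227.
Since Q_C/Q_H = T_C/T_H and Q_H = W/η, Q_C = W·T_C/(T_H − T_C) = 119 × 291.15/318.85 = 109 kJ.

Q_C ≈ 109 kJ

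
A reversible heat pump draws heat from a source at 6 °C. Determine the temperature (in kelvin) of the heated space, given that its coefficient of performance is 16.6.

T_H ≈ 297.0 K

T_C = 6 °C → 6 + 273.15 = 279.15 K.
COP_HP = T_H/(T_H − T_C) ⇒ T_H = T_C·COP_HP/(COP_HP − 1) = 279.15 × 16.6/(16.6 − 1) = 297.0 K.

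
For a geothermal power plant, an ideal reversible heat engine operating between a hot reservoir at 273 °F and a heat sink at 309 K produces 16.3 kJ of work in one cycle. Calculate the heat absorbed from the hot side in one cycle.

Q_H ≈ 67.7 kJ

T_H = 273 °F → (273 − 32) × 5/9 = 133.89 °C = 407.04 K.
Carnot efficiency: η = 1 − T_C/T_H = 1 − 309.00/407.04 = 0.2409.
Q_H = W/η = 16.3/0.2409 = 67.7 kJ.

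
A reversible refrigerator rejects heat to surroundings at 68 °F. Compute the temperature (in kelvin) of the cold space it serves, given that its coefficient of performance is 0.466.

T_H = 68 °F → (68 − 32) × 5/9 = 20.00 °C = 293.15 K.
COP_R = T_C/(T_H − T_C) ⇒ T_C = T_H·COP_R/(1 + COP_R) = 293.15 × 0.466/(1 + 0.466) = 93.2 K.

T_C ≈ 93.2 K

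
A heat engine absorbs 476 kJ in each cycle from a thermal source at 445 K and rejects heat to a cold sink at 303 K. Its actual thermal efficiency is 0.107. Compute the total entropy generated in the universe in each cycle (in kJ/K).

W = η·Q_H = 0.107 × 476 = 50.93 kJ, so Q_C = Q_H − W = 425.1 kJ.
The hot reservoir loses entropy Q_H/T_H = 476/445.00 = 1.070 kJ/K; the cold reservoir gains Q_C/T_C = 425.1/303.00 = 1.403 kJ/K.
ΔS_univ = −Q_H/T_H + Q_C/T_C = 0.333 kJ/K (> 0, since η = 0.107 < η_Carnot = 0.319).

ΔS_univ ≈ 0.333 kJ/K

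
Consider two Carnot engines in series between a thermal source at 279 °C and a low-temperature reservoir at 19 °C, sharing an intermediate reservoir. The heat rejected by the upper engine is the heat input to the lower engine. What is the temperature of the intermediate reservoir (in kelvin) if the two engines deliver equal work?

T_m ≈ 422 K

T_H = 279 °C → 279 + 273.15 = 552.15 K.
T_C = 19 °C → 19 + 273.15 = 292.15 K.
For reversible stages Q_m = Q_H·(T_m/T_H). Setting W₁ = Q_H(1 − T_m/T_H) equal to W₂ = Q_m(1 − T_C/T_m) = Q_H·(T_m − T_C)/T_H gives T_H − T_m = T_m − T_C, so T_m = (T_H + T_C)/2 = (552.15 + 292.15)/2 = 422 K.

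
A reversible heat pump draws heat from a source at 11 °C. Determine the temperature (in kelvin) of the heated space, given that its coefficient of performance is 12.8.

T_H ≈ 308.2 K

T_C = 11 °C → 11 + 273.15 = 284.15 K.
COP_HP = T_H/(T_H − T_C) ⇒ T_H = T_C·COP_HP/(COP_HP − 1) = 284.15 × 12.8/(12.8 − 1) = 308.2 K.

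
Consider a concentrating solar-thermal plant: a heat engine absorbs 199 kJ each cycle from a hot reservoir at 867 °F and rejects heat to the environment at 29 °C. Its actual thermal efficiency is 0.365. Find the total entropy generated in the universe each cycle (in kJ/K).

T_H = 867 °F → (867 − 32) × 5/9 = 463.89 °C = 737.04 K.
T_C = 29 °C → 29 + 273.15 = 302.15 K.
W = η·Q_H = 0.365 × 199 = 72.64 kJ, so Q_C = Q_H − W = 126.4 kJ.
Reservoir entropy changes: ΔS_H = −Q_H/T_H = −199/737.04 = -0.2700 kJ/K and ΔS_C = +Q_C/T_C = 126.4/302.15 = 0.4182 kJ/K.
ΔS_univ = −Q_H/T_H + Q_C/T_C = 0.148 kJ/K (> 0, since η = 0.365 < η_Carnot = 0.590).

ΔS_univ ≈ 0.148 kJ/K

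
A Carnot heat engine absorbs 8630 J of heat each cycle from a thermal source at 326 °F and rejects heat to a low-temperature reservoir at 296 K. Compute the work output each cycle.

W ≈ 2780 J

T_H = 326 °F → (326 − 32) × 5/9 = 163.33 °C = 436.48 K.
Carnot efficiency: η = 1 − T_C/T_H = 1 − 296.00/436.48 = 0.3219.
W = η·Q_H = 0.3219 × 8630 = 2780 J.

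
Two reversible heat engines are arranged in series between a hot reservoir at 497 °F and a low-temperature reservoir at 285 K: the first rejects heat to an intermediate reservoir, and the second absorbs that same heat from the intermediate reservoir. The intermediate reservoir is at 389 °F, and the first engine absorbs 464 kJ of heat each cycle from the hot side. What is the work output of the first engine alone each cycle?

T_H = 497 °F → (497 − 32) × 5/9 = 258.33 °C = 531.48 K.
T_m = 389 °F → (389 − 32) × 5/9 = 198.33 °C = 471.48 K.
First-stage efficiency η₁ = 1 − T_m/T_H = 1 − 471.48/531.48 = 0.1129.
W₁ = η₁·Q_H = 0.1129 × 464 = 52.4 kJ.

W₁ ≈ 52.4 kJ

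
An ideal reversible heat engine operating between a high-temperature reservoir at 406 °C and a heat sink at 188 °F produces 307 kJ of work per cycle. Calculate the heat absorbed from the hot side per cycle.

Q_H ≈ 652.9 kJ

T_H = 406 °C → 406 + 273.15 = 679.15 K.
T_C = 188 °F → (188 − 32) × 5/9 = 86.67 °C = 359.82 K.
η_rev = 1 − T_C/T_H = 1 − 359.82/679.15 = 0.4702.
Q_H = W/η = 307/0.4702 = 652.9 kJ.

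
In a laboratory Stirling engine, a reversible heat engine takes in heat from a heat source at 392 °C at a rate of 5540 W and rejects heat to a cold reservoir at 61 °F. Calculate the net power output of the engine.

Ẇ ≈ 3130 W

T_H = 392 °C → 392 + 273.15 = 665.15 K.
T_C = 61 °F → (61 − 32) × 5/9 = 16.11 °C = 289.26 K.
For a reversible engine, η = 1 − T_C/T_H = 1 − 289.26/665.15 = 0.5651.
W = η·Q_H = 0.5651 × 5540 = 3130 W.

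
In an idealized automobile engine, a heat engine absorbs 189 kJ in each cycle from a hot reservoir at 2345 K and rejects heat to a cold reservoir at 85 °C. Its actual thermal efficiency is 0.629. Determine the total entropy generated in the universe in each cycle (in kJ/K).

T_C = 85 °C → 85 + 273.15 = 358.15 K.
W = η·Q_H = 0.629 × 189 = 118.9 kJ, so Q_C = Q_H − W = 70.12 kJ.
Reservoir entropy changes: ΔS_H = −Q_H/T_H = −189/2345.00 = -0.08060 kJ/K and ΔS_C = +Q_C/T_C = 70.12/358.15 = 0.1958 kJ/K.
ΔS_univ = −Q_H/T_H + Q_C/T_C = 0.1152 kJ/K (> 0, since η = 0.629 < η_Carnot = 0.847).

ΔS_univ ≈ 0.1152 kJ/K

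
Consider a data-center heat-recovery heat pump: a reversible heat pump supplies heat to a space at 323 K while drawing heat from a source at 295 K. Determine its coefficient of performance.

Reversible heating COP: COP_HP = T_H/(T_H − T_C) = 323.00/(323.00 − 295.00) = 11.5.

COP_HP ≈ 11.5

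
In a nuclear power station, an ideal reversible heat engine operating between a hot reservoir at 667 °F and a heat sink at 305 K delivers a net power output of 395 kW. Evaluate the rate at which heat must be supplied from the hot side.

T_H = 667 °F → (667 − 32) × 5/9 = 352.78 °C = 625.93 K.
For a reversible engine, η = 1 − T_C/T_H = 1 − 305.00/625.93 = 0.5127.
Q_H = W/η = 395/0.5127 = 770 kW.

Q̇_H ≈ 770 kW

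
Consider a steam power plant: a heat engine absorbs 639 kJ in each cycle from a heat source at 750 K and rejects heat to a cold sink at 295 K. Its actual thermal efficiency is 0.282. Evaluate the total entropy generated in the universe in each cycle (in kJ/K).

ΔS_univ ≈ 0.703 kJ/K

W = η·Q_H = 0.282 × 639 = 180.2 kJ, so Q_C = Q_H − W = 458.8 kJ.
The hot reservoir loses entropy Q_H/T_H = 639/750.00 = 0.8520 kJ/K; the cold reservoir gains Q_C/T_C = 458.8/295.00 = 1.555 kJ/K.
ΔS_univ = −Q_H/T_H + Q_C/T_C = 0.703 kJ/K (> 0, since η = 0.282 < η_Carnot = 0.607).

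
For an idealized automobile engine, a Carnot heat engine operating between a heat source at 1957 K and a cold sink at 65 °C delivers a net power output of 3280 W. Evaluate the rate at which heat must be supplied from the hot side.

Q̇_H ≈ 3970 W

T_C = 65 °C → 65 + 273.15 = 338.15 K.
Carnot efficiency: η = 1 − T_C/T_H = 1 − 338.15/1957.00 = 0.8272.
Q_H = W/η = 3280/0.8272 = 3970 W.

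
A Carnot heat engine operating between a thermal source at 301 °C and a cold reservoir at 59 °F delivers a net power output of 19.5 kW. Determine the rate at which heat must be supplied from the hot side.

Q̇_H ≈ 39.1 kW

T_H = 301 °C → 301 + 273.15 = 574.15 K.
T_C = 59 °F → (59 − 32) × 5/9 = 15.00 °C = 288.15 K.
The Carnot efficiency is η = 1 − T_C/T_H = 1 − 288.15/574.15 = 0.4981.
Q_H = W/η = 19.5/0.4981 = 39.1 kW.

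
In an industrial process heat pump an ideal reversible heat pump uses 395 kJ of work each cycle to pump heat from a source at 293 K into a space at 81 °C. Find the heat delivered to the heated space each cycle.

Q_H ≈ 2290 kJ

T_H = 81 °C → 81 + 273.15 = 354.15 K.
For a reversible heat pump, COP_HP = T_H/(T_H − T_C) = 354.15/61.15 = 5.7915.
Q_H = COP_HP · W = 5.7915 × 395 = 2290 kJ.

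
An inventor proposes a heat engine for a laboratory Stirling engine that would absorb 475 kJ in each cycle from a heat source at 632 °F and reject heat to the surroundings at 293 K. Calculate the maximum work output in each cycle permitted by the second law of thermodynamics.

W_max ≈ 245.5 kJ

T_H = 632 °F → (632 − 32) × 5/9 = 333.33 °C = 606.48 K.
By the Carnot theorem, η_max = 1 − T_C/T_H = 1 − 293.00/606.48 = 0.5169.
W_max = η_max · Q_H = 0.5169 × 475 = 245.5 kJ.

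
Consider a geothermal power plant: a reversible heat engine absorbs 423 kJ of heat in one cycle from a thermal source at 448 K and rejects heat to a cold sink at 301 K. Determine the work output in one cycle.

W ≈ 139 kJ

Carnot efficiency: η = 1 − T_C/T_H = 1 − 301.00/448.00 = 0.3281.
W = η·Q_H = 0.3281 × 423 = 139 kJ.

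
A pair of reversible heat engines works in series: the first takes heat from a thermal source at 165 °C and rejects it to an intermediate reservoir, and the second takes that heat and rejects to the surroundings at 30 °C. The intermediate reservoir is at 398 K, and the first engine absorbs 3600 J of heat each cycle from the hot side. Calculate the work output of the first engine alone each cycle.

T_H = 165 °C → 165 + 273.15 = 438.15 K.
T_C = 30 °C → 30 + 273.15 = 303.15 K.
First-stage efficiency η₁ = 1 − T_m/T_H = 1 − 398.00/438.15 = 0.0916.
W₁ = η₁·Q_H = 0.0916 × 3600 = 330 J.

W₁ ≈ 330 J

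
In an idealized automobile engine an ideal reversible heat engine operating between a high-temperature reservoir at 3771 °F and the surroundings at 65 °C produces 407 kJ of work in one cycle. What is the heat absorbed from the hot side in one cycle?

Q_H ≈ 475.4 kJ

T_H = 3771 °F → (3771 − 32) × 5/9 = 2077.22 °C = 2350.37 K.
T_C = 65 °C → 65 + 273.15 = 338.15 K.
Carnot efficiency: η = 1 − T_C/T_H = 1 − 338.15/2350.37 = 0.8561.
Q_H = W/η = 407/0.8561 = 475.4 kJ.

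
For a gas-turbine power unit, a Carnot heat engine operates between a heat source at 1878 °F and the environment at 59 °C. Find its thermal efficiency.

η ≈ 0.7442

T_H = 1878 °F → (1878 − 32) × 5/9 = 1025.56 °C = 1298.71 K.
T_C = 59 °C → 59 + 273.15 = 332.15 K.
Carnot efficiency: η = 1 − T_C/T_H = 1 − 332.15/1298.71 = 0.7442.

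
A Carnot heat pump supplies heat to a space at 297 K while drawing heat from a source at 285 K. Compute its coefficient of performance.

COP_HP ≈ 24.8

The Carnot heat-pump COP is COP_HP = T_H/(T_H − T_C) = 297.00/(297.00 − 285.00) = 24.8.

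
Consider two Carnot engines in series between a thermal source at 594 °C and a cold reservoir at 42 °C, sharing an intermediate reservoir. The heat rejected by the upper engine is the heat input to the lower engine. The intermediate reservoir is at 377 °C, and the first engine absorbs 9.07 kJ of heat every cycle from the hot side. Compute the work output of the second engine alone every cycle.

T_H = 594 °C → 594 + 273.15 = 867.15 K.
T_C = 42 °C → 42 + 273.15 = 315.15 K.
T_m = 377 °C → 377 + 273.15 = 650.15 K.
Heat entering the second stage: Q_m = Q_H·(T_m/T_H) = 9.07 × 650.15/867.15 = 6.80 kJ.
Second-stage efficiency η₂ = 1 − T_C/T_m = 1 − 315.15/650.15 = 0.5153, so W₂ = η₂·Q_m = 3.50 kJ.

W₂ ≈ 3.50 kJ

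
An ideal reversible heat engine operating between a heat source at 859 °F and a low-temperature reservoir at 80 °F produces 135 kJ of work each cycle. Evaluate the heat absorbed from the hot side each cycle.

T_H = 859 °F → (859 − 32) × 5/9 = 459.44 °C = 732.59 K.
T_C = 80 °F → (80 − 32) × 5/9 = 26.67 °C = 299.82 K.
Carnot efficiency: η = 1 − T_C/T_H = 1 − 299.82/732.59 = 0.5907.
Q_H = W/η = 135/0.5907 = 229 kJ.

Q_H ≈ 229 kJ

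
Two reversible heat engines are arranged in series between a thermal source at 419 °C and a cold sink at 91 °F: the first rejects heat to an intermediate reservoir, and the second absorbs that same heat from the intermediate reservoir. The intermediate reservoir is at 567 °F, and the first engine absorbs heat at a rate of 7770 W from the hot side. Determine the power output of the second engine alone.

Ẇ₂ ≈ 2970 W

T_H = 419 °C → 419 + 273.15 = 692.15 K.
T_C = 91 °F → (91 − 32) × 5/9 = 32.78 °C = 305.93 K.
T_m = 567 °F → (567 − 32) × 5/9 = 297.22 °C = 570.37 K.
Heat entering the second stage: Q_m = Q_H·(T_m/T_H) = 7770 × 570.37/692.15 = 6400 W.
Second-stage efficiency η₂ = 1 − T_C/T_m = 1 − 305.93/570.37 = 0.4636, so W₂ = η₂·Q_m = 2970 W.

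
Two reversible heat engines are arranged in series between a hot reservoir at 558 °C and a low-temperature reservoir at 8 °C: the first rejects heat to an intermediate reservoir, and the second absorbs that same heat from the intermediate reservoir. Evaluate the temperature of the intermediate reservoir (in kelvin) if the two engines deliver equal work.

T_m ≈ 556.1 K

T_H = 558 °C → 558 + 273.15 = 831.15 K.
T_C = 8 °C → 8 + 273.15 = 281.15 K.
For reversible stages Q_m = Q_H·(T_m/T_H). Setting W₁ = Q_H(1 − T_m/T_H) equal to W₂ = Q_m(1 − T_C/T_m) = Q_H·(T_m − T_C)/T_H gives T_H − T_m = T_m − T_C, so T_m = (T_H + T_C)/2 = (831.15 + 281.15)/2 = 556.1 K.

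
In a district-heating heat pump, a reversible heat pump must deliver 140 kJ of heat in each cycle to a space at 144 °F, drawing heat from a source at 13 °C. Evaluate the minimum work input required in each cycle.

W_in ≈ 20.55 kJ

T_H = 144 °F → (144 − 32) × 5/9 = 62.22 °C = 335.37 K.
T_C = 13 °C → 13 + 273.15 = 286.15 K.
For a reversible heat pump, COP_HP = T_H/(T_H − T_C) = 335.37/49.22 = 6.8134.
W = Q_H/COP_HP = 140/6.8134 = 20.55 kJ.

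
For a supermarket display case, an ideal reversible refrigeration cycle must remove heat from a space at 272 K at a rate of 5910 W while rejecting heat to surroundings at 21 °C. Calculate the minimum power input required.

Ẇ_in ≈ 481 W

T_H = 21 °C → 21 + 273.15 = 294.15 K.
Carnot COP: COP_R = T_C/(T_H − T_C) = 272.00/22.15 = 12.2799.
W = Q_C/COP_R = 5910/12.2799 = 481 W.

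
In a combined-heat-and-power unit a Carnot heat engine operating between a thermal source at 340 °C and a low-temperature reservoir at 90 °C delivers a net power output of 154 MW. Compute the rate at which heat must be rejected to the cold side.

Q̇_C ≈ 223.7 MW

T_H = 340 °C → 340 + 273.15 = 613.15 K.
T_C = 90 °C → 90 + 273.15 = 363.15 K.
For a reversible engine, η = 1 − T_C/T_H = 1 − 363.15/613.15 = 0.4077.
Since Q_C/Q_H = T_C/T_H and Q_H = W/η, Q_C = W·T_C/(T_H − T_C) = 154 × 363.15/250.00 = 223.7 MW.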